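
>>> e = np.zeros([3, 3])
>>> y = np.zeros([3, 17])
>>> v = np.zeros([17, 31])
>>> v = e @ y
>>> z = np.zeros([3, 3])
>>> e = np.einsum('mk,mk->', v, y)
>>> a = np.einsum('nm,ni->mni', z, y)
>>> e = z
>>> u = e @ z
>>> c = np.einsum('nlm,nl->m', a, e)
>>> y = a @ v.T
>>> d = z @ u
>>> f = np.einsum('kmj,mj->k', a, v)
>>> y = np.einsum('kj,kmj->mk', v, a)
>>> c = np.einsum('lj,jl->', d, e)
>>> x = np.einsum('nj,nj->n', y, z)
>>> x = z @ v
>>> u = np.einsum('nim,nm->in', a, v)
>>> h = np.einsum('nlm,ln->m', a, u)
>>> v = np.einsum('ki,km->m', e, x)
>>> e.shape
(3, 3)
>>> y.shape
(3, 3)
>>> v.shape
(17,)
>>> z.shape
(3, 3)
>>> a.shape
(3, 3, 17)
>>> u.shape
(3, 3)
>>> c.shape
()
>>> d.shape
(3, 3)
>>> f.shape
(3,)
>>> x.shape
(3, 17)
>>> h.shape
(17,)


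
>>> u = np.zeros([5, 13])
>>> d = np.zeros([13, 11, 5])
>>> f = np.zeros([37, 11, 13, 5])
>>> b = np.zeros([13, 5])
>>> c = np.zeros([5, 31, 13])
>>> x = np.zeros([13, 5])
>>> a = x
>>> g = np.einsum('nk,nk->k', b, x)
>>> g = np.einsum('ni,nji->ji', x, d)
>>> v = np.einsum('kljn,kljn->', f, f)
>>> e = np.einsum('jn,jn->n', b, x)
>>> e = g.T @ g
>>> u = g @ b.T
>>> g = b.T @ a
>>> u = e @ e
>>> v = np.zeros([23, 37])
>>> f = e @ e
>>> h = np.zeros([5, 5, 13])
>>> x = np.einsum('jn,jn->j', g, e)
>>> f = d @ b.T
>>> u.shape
(5, 5)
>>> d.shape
(13, 11, 5)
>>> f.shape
(13, 11, 13)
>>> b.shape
(13, 5)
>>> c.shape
(5, 31, 13)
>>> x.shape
(5,)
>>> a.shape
(13, 5)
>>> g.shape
(5, 5)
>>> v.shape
(23, 37)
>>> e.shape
(5, 5)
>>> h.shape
(5, 5, 13)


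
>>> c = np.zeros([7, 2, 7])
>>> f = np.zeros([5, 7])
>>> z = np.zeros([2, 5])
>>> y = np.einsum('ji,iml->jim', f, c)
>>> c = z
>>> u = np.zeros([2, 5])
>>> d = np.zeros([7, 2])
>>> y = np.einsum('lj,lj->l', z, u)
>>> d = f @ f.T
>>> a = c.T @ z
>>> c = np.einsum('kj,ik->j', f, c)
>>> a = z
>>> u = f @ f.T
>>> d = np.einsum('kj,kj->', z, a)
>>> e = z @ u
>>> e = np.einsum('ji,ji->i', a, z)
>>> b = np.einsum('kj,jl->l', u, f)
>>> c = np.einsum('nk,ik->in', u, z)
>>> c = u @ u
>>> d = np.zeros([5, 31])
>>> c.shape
(5, 5)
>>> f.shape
(5, 7)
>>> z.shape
(2, 5)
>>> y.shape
(2,)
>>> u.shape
(5, 5)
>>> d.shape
(5, 31)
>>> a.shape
(2, 5)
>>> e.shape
(5,)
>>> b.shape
(7,)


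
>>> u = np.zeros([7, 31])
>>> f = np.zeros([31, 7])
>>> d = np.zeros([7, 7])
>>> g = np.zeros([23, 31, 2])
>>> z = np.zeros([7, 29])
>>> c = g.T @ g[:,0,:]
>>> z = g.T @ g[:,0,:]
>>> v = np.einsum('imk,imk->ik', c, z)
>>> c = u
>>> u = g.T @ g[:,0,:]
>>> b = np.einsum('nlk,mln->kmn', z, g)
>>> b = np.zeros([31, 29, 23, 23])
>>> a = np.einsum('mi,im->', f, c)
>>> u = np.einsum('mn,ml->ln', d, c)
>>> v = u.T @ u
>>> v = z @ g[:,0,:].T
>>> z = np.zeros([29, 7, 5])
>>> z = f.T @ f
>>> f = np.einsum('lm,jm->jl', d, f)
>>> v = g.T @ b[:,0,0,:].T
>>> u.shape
(31, 7)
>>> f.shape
(31, 7)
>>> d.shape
(7, 7)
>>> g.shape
(23, 31, 2)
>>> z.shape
(7, 7)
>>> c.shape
(7, 31)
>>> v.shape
(2, 31, 31)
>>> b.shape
(31, 29, 23, 23)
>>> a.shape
()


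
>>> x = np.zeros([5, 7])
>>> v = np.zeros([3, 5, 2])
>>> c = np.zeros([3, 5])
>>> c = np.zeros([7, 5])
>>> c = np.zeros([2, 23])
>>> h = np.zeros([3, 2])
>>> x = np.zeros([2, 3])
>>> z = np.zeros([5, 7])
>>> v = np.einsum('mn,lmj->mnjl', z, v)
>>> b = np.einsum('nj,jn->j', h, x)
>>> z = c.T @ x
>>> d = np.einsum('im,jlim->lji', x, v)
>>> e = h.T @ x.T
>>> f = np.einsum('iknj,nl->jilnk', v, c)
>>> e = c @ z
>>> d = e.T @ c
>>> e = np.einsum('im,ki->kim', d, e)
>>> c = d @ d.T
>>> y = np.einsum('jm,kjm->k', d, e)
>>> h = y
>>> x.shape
(2, 3)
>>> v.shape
(5, 7, 2, 3)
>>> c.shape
(3, 3)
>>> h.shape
(2,)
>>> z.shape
(23, 3)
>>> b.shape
(2,)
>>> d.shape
(3, 23)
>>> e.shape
(2, 3, 23)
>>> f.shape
(3, 5, 23, 2, 7)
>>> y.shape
(2,)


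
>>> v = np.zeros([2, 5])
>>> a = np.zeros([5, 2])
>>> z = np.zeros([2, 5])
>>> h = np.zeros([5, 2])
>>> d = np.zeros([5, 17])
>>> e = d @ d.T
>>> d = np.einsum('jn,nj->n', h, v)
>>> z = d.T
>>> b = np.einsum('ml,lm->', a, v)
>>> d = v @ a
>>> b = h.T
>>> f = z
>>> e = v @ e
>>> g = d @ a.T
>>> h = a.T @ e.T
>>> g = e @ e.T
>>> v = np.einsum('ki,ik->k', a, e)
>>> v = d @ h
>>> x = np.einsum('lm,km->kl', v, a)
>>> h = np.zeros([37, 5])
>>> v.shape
(2, 2)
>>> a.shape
(5, 2)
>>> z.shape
(2,)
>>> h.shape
(37, 5)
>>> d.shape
(2, 2)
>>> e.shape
(2, 5)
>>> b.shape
(2, 5)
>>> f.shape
(2,)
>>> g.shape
(2, 2)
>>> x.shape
(5, 2)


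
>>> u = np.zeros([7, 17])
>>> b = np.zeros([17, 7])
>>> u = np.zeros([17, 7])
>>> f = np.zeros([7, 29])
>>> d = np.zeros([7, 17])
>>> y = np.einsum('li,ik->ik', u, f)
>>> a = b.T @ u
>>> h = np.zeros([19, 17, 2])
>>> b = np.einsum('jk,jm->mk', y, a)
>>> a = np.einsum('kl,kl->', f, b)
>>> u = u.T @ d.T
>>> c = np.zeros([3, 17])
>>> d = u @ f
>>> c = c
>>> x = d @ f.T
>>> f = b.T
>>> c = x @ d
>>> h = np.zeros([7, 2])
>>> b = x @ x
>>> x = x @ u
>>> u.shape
(7, 7)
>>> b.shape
(7, 7)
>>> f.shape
(29, 7)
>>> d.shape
(7, 29)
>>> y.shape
(7, 29)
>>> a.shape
()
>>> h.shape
(7, 2)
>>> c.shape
(7, 29)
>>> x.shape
(7, 7)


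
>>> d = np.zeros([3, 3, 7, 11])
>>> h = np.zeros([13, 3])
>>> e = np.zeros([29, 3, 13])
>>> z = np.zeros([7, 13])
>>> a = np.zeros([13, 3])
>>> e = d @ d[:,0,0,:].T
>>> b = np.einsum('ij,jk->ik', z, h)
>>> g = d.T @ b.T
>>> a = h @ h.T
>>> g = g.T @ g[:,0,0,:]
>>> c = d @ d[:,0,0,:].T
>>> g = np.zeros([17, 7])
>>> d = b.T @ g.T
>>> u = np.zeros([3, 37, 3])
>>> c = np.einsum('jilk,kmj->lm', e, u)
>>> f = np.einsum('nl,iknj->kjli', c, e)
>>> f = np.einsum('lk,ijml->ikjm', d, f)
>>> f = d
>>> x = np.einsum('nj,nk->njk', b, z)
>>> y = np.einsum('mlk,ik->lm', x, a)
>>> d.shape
(3, 17)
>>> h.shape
(13, 3)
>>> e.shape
(3, 3, 7, 3)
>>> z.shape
(7, 13)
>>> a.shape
(13, 13)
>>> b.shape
(7, 3)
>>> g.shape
(17, 7)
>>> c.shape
(7, 37)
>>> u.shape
(3, 37, 3)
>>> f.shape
(3, 17)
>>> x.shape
(7, 3, 13)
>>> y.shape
(3, 7)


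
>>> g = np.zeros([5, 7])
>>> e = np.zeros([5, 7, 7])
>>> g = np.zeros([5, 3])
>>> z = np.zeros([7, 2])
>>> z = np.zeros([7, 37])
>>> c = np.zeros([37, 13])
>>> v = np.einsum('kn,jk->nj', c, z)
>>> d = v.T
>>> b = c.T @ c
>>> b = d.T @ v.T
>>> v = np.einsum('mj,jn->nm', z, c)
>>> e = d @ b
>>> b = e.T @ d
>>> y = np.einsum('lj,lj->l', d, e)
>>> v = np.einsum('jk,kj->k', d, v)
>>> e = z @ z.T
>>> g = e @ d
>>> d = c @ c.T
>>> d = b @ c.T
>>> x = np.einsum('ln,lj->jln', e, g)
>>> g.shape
(7, 13)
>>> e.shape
(7, 7)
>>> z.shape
(7, 37)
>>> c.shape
(37, 13)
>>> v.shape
(13,)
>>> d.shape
(13, 37)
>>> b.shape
(13, 13)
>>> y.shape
(7,)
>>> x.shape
(13, 7, 7)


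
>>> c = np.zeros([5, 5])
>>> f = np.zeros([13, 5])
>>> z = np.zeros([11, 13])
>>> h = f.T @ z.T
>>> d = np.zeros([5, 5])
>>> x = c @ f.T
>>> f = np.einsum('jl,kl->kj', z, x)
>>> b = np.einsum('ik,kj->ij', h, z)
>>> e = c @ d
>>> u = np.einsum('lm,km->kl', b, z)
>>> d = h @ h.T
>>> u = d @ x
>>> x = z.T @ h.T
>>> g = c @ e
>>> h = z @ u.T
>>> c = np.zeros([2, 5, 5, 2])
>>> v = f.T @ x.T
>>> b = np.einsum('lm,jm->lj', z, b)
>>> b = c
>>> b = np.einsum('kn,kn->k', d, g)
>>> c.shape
(2, 5, 5, 2)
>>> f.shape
(5, 11)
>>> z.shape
(11, 13)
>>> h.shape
(11, 5)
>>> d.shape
(5, 5)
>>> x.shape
(13, 5)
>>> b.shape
(5,)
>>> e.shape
(5, 5)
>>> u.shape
(5, 13)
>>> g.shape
(5, 5)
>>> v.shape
(11, 13)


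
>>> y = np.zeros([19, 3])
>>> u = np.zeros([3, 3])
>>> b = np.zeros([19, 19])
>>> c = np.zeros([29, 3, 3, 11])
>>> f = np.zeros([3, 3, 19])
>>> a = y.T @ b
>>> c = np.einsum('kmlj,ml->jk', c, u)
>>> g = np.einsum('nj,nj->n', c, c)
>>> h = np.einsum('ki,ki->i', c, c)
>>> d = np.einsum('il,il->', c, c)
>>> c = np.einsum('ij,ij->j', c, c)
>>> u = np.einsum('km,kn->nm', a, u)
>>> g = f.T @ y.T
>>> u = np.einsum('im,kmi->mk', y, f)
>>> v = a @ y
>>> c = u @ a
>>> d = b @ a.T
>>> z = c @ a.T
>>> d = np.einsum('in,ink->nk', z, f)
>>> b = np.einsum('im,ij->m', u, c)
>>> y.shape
(19, 3)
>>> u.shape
(3, 3)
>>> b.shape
(3,)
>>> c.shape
(3, 19)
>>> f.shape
(3, 3, 19)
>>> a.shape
(3, 19)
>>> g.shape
(19, 3, 19)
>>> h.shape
(29,)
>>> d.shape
(3, 19)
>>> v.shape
(3, 3)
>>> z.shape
(3, 3)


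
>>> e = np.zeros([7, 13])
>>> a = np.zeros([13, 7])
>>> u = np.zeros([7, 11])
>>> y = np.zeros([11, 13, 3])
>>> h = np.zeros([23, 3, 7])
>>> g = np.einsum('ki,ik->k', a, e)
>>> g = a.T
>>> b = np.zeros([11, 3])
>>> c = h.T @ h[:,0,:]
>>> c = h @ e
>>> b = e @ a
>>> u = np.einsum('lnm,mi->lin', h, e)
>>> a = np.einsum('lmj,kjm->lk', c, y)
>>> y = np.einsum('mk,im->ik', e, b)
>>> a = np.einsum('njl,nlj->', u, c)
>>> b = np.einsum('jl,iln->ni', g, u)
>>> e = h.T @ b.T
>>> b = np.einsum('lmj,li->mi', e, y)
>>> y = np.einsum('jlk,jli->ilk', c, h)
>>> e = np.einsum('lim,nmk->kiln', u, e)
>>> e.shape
(3, 13, 23, 7)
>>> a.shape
()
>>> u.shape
(23, 13, 3)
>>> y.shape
(7, 3, 13)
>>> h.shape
(23, 3, 7)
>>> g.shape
(7, 13)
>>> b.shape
(3, 13)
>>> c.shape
(23, 3, 13)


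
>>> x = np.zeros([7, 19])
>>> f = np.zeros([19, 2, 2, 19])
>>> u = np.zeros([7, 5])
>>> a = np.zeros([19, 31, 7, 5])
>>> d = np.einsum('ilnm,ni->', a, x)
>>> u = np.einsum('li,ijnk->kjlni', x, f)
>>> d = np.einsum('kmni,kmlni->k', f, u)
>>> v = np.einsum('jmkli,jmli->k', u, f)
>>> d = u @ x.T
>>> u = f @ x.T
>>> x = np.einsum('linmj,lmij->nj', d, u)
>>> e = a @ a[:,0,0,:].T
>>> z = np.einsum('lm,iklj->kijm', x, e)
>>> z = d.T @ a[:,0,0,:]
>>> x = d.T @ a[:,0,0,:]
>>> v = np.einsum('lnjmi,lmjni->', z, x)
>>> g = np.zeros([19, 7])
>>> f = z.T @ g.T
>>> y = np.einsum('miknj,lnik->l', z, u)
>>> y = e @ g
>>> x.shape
(7, 2, 7, 2, 5)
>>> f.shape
(5, 2, 7, 2, 19)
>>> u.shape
(19, 2, 2, 7)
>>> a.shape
(19, 31, 7, 5)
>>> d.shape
(19, 2, 7, 2, 7)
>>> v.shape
()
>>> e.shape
(19, 31, 7, 19)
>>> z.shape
(7, 2, 7, 2, 5)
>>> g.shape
(19, 7)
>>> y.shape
(19, 31, 7, 7)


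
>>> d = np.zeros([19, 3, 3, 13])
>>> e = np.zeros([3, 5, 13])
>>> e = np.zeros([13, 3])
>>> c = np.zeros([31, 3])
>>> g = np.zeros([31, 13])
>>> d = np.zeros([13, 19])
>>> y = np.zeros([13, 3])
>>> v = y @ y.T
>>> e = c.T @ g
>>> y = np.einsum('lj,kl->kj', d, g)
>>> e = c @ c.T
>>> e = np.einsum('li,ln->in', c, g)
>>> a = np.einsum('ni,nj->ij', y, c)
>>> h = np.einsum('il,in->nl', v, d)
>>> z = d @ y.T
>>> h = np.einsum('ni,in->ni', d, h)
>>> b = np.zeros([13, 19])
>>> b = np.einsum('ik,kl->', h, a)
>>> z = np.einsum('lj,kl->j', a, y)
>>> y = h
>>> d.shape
(13, 19)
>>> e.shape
(3, 13)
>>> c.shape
(31, 3)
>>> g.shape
(31, 13)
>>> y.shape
(13, 19)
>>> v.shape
(13, 13)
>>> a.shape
(19, 3)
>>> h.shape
(13, 19)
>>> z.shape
(3,)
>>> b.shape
()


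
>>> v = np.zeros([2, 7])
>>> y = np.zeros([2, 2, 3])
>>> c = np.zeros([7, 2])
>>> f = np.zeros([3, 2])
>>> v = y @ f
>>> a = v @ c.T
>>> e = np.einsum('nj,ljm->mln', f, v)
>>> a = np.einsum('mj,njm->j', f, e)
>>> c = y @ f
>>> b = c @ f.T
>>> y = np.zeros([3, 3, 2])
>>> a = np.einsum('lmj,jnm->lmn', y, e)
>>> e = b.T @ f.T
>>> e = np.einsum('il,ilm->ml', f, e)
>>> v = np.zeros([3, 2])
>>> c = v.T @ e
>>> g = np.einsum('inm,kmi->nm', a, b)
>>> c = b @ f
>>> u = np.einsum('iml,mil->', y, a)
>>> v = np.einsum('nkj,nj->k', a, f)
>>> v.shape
(3,)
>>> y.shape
(3, 3, 2)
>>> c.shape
(2, 2, 2)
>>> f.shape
(3, 2)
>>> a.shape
(3, 3, 2)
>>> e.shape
(3, 2)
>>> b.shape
(2, 2, 3)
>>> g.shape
(3, 2)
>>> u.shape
()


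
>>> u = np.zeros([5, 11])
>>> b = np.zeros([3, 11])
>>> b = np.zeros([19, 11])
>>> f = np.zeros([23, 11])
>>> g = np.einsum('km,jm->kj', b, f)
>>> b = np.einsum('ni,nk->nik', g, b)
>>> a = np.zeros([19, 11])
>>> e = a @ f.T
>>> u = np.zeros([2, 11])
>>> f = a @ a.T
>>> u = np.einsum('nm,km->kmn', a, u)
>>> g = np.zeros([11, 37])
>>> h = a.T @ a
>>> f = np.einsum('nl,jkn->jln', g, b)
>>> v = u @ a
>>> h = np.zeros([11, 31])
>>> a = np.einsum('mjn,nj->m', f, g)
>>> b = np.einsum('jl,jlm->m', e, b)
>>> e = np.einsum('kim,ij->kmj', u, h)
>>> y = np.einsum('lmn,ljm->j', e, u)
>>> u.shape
(2, 11, 19)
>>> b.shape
(11,)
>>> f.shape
(19, 37, 11)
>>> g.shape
(11, 37)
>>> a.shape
(19,)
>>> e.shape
(2, 19, 31)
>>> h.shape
(11, 31)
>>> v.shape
(2, 11, 11)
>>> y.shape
(11,)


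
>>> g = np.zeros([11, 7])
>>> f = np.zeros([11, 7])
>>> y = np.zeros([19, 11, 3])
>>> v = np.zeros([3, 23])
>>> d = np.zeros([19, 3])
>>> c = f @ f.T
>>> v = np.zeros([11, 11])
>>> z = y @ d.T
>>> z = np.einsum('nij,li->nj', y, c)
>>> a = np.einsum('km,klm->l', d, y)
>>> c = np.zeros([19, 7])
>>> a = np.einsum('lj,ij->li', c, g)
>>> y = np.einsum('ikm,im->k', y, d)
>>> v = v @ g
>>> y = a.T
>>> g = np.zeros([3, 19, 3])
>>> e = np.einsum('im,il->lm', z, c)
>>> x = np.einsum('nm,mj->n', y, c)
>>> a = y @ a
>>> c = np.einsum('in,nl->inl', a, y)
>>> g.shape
(3, 19, 3)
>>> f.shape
(11, 7)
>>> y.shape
(11, 19)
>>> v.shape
(11, 7)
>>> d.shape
(19, 3)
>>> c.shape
(11, 11, 19)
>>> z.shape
(19, 3)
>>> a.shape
(11, 11)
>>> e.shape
(7, 3)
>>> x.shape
(11,)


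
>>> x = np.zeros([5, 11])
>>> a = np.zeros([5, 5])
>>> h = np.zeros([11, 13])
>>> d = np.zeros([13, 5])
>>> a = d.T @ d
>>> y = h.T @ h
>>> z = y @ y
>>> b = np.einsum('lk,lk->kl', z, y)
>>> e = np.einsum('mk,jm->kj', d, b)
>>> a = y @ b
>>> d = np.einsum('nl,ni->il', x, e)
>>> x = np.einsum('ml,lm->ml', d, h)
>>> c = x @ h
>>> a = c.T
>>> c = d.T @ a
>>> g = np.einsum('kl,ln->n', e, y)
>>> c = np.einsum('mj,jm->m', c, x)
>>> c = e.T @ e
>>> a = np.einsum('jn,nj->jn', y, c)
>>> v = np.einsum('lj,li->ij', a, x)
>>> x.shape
(13, 11)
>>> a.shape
(13, 13)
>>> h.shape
(11, 13)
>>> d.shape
(13, 11)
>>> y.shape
(13, 13)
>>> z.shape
(13, 13)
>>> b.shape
(13, 13)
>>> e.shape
(5, 13)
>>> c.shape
(13, 13)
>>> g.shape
(13,)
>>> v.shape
(11, 13)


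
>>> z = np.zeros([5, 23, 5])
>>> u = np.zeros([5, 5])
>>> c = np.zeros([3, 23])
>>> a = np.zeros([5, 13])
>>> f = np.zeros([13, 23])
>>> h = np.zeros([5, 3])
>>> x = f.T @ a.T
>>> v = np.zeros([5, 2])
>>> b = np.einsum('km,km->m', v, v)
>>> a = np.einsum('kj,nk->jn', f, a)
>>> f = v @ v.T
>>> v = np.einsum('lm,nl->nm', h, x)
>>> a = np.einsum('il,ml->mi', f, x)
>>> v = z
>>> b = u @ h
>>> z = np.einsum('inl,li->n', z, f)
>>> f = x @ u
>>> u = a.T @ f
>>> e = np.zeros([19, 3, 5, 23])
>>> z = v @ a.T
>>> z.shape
(5, 23, 23)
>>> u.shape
(5, 5)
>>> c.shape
(3, 23)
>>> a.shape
(23, 5)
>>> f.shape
(23, 5)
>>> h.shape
(5, 3)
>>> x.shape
(23, 5)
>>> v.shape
(5, 23, 5)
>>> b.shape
(5, 3)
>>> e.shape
(19, 3, 5, 23)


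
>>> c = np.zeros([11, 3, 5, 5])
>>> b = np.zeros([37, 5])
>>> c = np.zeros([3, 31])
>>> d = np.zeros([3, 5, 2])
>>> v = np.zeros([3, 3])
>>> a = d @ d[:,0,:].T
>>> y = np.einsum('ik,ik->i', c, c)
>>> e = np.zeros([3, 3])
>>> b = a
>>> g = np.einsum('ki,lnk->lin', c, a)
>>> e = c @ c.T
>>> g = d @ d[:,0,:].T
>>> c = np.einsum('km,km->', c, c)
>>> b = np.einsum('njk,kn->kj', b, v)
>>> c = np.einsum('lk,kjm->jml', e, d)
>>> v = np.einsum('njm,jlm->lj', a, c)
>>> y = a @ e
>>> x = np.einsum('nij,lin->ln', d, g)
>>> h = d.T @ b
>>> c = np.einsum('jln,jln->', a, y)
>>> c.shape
()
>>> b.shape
(3, 5)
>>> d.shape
(3, 5, 2)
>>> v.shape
(2, 5)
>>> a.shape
(3, 5, 3)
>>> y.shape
(3, 5, 3)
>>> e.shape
(3, 3)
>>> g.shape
(3, 5, 3)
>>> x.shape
(3, 3)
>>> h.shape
(2, 5, 5)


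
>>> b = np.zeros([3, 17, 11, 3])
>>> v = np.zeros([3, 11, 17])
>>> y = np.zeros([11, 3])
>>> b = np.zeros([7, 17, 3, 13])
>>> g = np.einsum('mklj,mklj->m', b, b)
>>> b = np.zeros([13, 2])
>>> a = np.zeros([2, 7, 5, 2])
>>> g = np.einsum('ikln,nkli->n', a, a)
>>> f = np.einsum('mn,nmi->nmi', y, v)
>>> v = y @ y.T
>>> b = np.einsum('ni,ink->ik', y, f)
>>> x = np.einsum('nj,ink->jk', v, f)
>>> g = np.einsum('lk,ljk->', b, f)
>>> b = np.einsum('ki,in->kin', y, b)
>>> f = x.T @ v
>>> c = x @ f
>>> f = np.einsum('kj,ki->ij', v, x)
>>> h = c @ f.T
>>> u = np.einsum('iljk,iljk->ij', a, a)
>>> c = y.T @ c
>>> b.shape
(11, 3, 17)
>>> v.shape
(11, 11)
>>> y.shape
(11, 3)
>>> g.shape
()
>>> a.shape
(2, 7, 5, 2)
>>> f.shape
(17, 11)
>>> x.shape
(11, 17)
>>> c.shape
(3, 11)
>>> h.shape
(11, 17)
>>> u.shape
(2, 5)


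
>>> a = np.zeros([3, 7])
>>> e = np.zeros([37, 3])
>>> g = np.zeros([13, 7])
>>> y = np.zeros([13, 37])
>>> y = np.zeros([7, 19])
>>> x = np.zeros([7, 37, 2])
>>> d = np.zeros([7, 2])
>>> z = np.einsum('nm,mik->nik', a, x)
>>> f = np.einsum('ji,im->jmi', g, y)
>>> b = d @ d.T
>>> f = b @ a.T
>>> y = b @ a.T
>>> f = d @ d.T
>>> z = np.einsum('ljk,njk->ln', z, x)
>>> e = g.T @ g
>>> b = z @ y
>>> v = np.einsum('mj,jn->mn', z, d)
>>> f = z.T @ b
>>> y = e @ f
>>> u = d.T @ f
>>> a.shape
(3, 7)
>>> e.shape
(7, 7)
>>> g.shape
(13, 7)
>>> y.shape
(7, 3)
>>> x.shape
(7, 37, 2)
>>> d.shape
(7, 2)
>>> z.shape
(3, 7)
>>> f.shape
(7, 3)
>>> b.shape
(3, 3)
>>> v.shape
(3, 2)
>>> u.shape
(2, 3)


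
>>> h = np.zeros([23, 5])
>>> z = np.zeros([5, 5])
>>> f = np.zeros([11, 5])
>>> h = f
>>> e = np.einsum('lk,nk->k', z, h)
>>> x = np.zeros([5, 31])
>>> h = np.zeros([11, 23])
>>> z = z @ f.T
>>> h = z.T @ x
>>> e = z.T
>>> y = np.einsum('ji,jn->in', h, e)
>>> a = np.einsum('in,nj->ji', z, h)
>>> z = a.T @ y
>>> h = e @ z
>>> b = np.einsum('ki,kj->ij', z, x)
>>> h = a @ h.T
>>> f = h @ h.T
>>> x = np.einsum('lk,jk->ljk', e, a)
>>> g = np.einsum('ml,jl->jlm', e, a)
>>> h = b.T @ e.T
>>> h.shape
(31, 11)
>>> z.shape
(5, 5)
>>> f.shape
(31, 31)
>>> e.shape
(11, 5)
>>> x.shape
(11, 31, 5)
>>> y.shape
(31, 5)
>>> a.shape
(31, 5)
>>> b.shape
(5, 31)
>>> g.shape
(31, 5, 11)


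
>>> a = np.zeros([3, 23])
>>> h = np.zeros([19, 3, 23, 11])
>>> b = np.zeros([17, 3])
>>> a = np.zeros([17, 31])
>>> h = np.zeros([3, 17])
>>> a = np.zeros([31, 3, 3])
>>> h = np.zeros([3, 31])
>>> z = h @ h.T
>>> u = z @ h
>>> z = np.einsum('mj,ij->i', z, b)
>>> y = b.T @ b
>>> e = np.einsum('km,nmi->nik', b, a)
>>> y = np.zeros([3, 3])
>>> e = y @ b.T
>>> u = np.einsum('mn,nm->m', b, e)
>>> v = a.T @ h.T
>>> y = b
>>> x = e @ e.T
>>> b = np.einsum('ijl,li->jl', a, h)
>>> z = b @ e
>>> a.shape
(31, 3, 3)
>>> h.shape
(3, 31)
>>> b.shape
(3, 3)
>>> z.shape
(3, 17)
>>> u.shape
(17,)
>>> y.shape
(17, 3)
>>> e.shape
(3, 17)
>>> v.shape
(3, 3, 3)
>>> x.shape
(3, 3)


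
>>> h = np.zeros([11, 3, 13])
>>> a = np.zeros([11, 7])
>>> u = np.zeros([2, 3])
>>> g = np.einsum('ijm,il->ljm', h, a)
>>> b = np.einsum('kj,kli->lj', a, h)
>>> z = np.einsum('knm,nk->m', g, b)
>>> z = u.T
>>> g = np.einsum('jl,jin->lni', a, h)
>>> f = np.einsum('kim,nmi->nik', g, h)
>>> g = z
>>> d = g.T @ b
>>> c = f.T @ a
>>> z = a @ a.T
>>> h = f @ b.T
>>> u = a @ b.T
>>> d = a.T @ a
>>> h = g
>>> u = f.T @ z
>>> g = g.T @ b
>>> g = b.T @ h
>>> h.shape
(3, 2)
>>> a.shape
(11, 7)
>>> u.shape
(7, 13, 11)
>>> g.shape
(7, 2)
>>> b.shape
(3, 7)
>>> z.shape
(11, 11)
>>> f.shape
(11, 13, 7)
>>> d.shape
(7, 7)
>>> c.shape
(7, 13, 7)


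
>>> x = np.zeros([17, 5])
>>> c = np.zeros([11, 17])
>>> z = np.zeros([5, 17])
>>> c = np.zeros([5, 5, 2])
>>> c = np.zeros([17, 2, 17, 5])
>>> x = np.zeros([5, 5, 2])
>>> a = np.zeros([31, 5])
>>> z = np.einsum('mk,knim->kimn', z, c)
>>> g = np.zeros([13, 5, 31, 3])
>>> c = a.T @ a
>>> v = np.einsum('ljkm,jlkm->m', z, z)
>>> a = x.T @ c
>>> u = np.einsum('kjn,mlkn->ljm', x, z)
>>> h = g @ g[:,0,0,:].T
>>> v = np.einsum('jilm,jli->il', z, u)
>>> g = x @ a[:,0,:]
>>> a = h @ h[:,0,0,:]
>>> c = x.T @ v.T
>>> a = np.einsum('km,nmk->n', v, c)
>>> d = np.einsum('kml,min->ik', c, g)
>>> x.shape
(5, 5, 2)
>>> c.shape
(2, 5, 17)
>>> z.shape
(17, 17, 5, 2)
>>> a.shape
(2,)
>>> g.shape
(5, 5, 5)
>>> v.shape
(17, 5)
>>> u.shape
(17, 5, 17)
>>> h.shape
(13, 5, 31, 13)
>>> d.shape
(5, 2)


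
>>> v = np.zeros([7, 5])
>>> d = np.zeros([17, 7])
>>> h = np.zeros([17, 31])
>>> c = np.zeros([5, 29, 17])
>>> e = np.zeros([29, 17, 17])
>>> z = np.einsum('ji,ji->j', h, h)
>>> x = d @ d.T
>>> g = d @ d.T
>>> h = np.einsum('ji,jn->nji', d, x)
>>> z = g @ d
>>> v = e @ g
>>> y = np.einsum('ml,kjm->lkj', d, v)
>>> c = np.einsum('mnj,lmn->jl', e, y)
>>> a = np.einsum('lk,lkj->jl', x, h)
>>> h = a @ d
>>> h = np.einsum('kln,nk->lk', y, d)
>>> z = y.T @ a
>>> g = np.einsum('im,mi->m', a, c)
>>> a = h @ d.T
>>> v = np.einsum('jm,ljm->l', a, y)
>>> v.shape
(7,)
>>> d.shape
(17, 7)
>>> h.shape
(29, 7)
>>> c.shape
(17, 7)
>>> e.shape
(29, 17, 17)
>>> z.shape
(17, 29, 17)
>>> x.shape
(17, 17)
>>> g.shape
(17,)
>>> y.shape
(7, 29, 17)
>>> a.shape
(29, 17)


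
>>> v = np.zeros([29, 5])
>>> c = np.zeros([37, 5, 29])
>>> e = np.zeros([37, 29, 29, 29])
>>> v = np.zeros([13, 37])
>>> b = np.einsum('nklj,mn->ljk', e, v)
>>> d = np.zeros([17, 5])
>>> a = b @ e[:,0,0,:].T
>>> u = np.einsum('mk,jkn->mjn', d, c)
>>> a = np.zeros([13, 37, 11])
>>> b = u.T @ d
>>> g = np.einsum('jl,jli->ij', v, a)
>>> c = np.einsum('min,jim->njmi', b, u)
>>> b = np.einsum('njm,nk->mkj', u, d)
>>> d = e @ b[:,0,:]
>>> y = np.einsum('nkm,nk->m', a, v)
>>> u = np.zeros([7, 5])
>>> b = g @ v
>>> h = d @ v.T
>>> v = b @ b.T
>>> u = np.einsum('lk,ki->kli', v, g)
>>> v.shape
(11, 11)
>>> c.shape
(5, 17, 29, 37)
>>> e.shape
(37, 29, 29, 29)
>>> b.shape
(11, 37)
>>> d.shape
(37, 29, 29, 37)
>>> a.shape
(13, 37, 11)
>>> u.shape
(11, 11, 13)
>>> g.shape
(11, 13)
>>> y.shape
(11,)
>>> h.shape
(37, 29, 29, 13)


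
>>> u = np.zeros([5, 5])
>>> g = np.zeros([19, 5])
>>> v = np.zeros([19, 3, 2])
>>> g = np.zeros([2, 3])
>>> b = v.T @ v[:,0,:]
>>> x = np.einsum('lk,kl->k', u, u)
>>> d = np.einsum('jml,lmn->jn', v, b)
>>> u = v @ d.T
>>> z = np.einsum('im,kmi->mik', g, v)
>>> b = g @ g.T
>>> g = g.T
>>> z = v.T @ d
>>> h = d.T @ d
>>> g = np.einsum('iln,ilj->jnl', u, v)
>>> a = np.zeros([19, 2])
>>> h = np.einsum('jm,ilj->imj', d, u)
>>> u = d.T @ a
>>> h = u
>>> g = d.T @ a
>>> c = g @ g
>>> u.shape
(2, 2)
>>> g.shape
(2, 2)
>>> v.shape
(19, 3, 2)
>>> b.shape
(2, 2)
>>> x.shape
(5,)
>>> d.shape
(19, 2)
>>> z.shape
(2, 3, 2)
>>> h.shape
(2, 2)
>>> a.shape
(19, 2)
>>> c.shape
(2, 2)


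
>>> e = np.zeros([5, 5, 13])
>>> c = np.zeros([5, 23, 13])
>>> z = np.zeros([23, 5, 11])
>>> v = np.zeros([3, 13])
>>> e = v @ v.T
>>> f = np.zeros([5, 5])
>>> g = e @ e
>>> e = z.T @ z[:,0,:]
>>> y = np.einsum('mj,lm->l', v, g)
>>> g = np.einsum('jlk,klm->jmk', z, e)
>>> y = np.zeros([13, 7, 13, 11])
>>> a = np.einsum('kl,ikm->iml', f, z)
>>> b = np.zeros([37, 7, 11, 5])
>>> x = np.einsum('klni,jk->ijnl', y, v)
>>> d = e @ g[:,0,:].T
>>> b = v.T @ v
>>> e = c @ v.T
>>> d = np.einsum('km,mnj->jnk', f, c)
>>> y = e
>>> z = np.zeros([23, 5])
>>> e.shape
(5, 23, 3)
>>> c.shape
(5, 23, 13)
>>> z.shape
(23, 5)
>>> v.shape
(3, 13)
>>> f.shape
(5, 5)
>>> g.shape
(23, 11, 11)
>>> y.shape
(5, 23, 3)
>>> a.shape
(23, 11, 5)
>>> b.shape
(13, 13)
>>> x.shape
(11, 3, 13, 7)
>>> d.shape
(13, 23, 5)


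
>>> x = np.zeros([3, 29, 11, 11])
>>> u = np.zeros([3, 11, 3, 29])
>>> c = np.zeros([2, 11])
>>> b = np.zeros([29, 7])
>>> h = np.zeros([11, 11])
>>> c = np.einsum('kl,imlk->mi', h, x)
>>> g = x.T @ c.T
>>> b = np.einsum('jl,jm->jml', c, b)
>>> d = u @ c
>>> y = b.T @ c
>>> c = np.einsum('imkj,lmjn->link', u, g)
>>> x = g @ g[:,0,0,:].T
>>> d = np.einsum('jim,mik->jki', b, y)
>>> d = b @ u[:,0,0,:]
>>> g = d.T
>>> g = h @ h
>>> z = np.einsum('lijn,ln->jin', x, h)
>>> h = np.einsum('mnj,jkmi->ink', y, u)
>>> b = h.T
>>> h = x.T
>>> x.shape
(11, 11, 29, 11)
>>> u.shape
(3, 11, 3, 29)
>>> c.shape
(11, 3, 29, 3)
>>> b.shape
(11, 7, 29)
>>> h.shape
(11, 29, 11, 11)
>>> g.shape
(11, 11)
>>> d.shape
(29, 7, 29)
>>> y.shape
(3, 7, 3)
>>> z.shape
(29, 11, 11)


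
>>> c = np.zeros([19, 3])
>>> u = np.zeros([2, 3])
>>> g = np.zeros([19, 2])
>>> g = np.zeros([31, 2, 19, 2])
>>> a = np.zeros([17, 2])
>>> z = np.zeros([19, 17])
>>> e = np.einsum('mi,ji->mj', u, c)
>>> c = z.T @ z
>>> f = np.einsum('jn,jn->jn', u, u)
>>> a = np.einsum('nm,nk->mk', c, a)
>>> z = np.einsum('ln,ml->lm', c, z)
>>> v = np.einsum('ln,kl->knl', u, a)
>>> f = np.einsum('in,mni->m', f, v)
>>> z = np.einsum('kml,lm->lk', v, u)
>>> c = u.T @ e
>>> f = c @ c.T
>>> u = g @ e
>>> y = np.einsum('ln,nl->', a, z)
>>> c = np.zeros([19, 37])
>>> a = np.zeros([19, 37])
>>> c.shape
(19, 37)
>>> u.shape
(31, 2, 19, 19)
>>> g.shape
(31, 2, 19, 2)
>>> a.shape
(19, 37)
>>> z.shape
(2, 17)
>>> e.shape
(2, 19)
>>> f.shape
(3, 3)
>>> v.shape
(17, 3, 2)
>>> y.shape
()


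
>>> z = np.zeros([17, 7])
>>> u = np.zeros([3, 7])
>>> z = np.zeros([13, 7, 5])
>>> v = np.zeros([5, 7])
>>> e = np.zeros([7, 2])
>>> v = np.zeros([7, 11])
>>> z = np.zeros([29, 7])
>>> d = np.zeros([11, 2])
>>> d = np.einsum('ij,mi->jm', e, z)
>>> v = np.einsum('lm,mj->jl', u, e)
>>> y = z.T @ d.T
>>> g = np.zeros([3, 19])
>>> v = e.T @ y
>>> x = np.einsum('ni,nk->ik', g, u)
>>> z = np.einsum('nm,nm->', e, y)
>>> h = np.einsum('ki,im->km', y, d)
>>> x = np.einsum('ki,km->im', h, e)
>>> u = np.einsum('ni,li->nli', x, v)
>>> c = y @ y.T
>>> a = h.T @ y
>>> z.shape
()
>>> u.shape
(29, 2, 2)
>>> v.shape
(2, 2)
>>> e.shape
(7, 2)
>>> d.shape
(2, 29)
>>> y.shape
(7, 2)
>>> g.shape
(3, 19)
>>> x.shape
(29, 2)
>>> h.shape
(7, 29)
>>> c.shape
(7, 7)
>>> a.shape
(29, 2)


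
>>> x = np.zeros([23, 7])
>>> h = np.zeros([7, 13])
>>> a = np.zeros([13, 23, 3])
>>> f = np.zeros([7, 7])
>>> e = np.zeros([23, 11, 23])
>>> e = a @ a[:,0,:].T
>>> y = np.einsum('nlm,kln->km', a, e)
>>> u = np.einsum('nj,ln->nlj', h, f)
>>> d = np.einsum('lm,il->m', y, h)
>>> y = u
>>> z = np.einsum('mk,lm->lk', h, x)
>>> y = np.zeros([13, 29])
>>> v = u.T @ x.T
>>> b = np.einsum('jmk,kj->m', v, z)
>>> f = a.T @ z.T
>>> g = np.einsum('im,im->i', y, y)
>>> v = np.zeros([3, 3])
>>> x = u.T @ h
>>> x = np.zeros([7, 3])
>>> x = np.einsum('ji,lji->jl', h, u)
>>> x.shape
(7, 7)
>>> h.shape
(7, 13)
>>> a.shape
(13, 23, 3)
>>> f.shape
(3, 23, 23)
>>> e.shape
(13, 23, 13)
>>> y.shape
(13, 29)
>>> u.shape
(7, 7, 13)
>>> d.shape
(3,)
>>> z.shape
(23, 13)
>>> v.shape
(3, 3)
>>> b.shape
(7,)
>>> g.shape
(13,)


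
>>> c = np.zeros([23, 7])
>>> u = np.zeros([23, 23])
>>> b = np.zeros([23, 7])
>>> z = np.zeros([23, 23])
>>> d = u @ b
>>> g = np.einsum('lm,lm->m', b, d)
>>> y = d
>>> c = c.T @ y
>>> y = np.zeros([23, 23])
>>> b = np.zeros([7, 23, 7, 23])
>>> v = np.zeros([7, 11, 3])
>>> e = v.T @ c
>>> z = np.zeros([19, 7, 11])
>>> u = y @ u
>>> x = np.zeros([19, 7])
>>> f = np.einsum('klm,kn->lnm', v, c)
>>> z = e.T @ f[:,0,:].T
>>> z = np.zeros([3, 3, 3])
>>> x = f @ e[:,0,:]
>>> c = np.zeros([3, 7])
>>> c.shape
(3, 7)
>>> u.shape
(23, 23)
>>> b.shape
(7, 23, 7, 23)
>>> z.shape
(3, 3, 3)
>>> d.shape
(23, 7)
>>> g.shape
(7,)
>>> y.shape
(23, 23)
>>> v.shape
(7, 11, 3)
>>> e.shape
(3, 11, 7)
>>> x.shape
(11, 7, 7)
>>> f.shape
(11, 7, 3)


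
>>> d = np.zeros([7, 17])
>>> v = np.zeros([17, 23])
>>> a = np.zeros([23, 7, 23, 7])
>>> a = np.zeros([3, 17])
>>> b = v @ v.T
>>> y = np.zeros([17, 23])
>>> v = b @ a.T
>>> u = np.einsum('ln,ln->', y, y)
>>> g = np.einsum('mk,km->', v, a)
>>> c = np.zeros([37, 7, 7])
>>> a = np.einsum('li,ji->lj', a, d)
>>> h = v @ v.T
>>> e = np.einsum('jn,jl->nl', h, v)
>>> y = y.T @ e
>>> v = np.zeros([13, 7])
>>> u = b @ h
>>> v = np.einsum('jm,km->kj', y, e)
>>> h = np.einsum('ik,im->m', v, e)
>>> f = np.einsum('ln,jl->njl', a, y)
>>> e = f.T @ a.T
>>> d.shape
(7, 17)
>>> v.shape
(17, 23)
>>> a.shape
(3, 7)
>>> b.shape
(17, 17)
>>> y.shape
(23, 3)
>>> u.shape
(17, 17)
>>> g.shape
()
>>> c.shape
(37, 7, 7)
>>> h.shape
(3,)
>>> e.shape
(3, 23, 3)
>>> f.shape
(7, 23, 3)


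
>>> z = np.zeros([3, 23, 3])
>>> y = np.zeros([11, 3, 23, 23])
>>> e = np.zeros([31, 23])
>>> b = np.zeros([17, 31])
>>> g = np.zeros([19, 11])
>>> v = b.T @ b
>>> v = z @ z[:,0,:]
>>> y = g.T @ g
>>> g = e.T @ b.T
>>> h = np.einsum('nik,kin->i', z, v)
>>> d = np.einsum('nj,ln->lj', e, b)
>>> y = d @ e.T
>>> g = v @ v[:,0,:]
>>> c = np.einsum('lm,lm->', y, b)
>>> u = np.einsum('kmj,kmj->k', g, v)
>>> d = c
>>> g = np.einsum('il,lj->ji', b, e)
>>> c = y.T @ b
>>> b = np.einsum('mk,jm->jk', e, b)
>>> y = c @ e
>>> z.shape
(3, 23, 3)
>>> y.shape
(31, 23)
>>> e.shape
(31, 23)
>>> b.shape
(17, 23)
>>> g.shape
(23, 17)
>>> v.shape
(3, 23, 3)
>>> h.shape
(23,)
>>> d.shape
()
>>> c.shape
(31, 31)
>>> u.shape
(3,)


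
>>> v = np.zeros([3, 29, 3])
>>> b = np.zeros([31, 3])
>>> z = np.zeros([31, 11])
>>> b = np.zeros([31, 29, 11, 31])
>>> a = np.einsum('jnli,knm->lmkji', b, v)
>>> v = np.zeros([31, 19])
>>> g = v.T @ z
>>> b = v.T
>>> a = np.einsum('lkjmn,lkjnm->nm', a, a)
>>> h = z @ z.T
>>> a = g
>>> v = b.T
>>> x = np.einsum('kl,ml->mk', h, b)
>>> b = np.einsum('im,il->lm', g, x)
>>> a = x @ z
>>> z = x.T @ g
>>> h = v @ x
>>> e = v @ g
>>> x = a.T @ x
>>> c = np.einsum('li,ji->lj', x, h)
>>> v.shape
(31, 19)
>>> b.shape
(31, 11)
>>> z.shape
(31, 11)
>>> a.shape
(19, 11)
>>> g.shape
(19, 11)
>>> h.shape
(31, 31)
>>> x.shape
(11, 31)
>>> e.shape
(31, 11)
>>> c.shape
(11, 31)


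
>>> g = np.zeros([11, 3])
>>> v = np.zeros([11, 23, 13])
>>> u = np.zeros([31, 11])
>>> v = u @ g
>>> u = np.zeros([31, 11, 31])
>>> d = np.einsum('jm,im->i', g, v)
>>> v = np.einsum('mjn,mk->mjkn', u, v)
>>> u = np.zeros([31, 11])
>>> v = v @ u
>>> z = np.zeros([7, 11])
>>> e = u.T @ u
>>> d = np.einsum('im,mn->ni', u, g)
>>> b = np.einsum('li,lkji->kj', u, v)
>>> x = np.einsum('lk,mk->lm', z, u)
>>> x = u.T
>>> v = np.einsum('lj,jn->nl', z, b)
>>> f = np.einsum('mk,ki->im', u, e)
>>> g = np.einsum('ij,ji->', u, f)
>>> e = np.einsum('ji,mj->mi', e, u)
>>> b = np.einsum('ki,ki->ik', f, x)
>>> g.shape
()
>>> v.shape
(3, 7)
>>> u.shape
(31, 11)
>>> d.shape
(3, 31)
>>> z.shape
(7, 11)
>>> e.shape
(31, 11)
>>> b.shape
(31, 11)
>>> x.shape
(11, 31)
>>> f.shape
(11, 31)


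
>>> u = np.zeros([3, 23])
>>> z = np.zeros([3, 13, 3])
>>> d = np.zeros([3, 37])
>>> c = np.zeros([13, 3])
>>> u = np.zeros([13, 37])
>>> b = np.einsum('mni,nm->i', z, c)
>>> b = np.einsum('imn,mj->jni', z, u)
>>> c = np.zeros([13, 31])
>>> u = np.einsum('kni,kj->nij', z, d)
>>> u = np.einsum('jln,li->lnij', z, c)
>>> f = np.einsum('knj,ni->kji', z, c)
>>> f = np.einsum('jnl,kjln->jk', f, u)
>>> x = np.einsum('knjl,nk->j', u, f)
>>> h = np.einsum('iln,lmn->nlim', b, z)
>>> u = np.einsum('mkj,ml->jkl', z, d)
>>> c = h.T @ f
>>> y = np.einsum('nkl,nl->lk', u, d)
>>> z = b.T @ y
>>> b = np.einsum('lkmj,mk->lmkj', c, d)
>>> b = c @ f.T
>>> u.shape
(3, 13, 37)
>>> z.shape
(3, 3, 13)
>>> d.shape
(3, 37)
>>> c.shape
(13, 37, 3, 13)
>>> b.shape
(13, 37, 3, 3)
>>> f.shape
(3, 13)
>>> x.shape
(31,)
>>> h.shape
(3, 3, 37, 13)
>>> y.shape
(37, 13)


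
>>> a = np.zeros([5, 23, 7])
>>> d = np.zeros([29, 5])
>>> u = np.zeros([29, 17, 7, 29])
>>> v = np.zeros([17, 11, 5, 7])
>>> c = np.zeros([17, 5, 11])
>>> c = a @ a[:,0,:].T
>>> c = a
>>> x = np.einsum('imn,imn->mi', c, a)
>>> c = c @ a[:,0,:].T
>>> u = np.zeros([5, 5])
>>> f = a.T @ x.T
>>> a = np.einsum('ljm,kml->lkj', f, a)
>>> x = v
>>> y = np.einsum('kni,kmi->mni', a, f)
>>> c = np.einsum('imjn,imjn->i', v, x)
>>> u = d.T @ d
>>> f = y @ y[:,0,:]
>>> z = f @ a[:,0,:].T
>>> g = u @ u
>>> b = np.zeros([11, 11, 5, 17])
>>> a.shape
(7, 5, 23)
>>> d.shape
(29, 5)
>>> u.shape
(5, 5)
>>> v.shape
(17, 11, 5, 7)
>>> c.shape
(17,)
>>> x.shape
(17, 11, 5, 7)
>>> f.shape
(23, 5, 23)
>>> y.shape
(23, 5, 23)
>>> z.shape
(23, 5, 7)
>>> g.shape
(5, 5)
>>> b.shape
(11, 11, 5, 17)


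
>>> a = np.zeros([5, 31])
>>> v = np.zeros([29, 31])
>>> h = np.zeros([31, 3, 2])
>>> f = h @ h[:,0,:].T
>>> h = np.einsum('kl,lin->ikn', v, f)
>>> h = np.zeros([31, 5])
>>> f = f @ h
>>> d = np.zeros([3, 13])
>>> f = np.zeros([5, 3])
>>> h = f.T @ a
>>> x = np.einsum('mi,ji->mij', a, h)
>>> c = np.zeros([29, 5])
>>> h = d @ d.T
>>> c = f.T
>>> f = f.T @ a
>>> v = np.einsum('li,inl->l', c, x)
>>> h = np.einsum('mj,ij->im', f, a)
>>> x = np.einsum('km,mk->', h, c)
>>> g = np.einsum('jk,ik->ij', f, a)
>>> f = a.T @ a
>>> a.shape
(5, 31)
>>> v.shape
(3,)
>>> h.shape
(5, 3)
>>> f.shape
(31, 31)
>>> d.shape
(3, 13)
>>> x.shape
()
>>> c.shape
(3, 5)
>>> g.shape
(5, 3)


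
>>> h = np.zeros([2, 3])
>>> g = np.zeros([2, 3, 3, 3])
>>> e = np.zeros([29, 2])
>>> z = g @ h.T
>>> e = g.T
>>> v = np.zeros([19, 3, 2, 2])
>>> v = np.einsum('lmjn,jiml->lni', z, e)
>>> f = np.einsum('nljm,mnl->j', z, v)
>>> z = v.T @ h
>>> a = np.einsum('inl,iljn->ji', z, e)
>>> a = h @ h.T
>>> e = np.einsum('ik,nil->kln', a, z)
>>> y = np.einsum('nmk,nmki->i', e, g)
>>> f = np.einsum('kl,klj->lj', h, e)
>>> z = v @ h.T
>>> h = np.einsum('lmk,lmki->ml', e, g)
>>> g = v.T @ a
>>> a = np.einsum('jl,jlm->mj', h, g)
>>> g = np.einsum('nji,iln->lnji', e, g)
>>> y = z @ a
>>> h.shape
(3, 2)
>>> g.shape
(2, 2, 3, 3)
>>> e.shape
(2, 3, 3)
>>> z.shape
(2, 2, 2)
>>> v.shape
(2, 2, 3)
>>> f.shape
(3, 3)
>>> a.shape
(2, 3)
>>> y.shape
(2, 2, 3)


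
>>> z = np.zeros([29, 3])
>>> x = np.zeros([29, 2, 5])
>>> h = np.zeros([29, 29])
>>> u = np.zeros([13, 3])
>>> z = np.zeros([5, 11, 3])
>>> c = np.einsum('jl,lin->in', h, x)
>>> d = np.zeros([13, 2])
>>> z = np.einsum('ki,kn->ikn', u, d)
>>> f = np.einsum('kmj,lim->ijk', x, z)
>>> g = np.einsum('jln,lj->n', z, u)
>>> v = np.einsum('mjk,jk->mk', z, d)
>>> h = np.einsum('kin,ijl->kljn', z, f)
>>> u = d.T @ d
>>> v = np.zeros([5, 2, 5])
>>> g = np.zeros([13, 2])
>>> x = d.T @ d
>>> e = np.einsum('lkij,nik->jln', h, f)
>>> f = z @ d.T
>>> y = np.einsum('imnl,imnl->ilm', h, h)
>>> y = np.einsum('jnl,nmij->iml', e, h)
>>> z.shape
(3, 13, 2)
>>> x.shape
(2, 2)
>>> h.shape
(3, 29, 5, 2)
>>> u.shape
(2, 2)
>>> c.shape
(2, 5)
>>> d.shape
(13, 2)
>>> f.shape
(3, 13, 13)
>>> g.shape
(13, 2)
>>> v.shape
(5, 2, 5)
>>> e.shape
(2, 3, 13)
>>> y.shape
(5, 29, 13)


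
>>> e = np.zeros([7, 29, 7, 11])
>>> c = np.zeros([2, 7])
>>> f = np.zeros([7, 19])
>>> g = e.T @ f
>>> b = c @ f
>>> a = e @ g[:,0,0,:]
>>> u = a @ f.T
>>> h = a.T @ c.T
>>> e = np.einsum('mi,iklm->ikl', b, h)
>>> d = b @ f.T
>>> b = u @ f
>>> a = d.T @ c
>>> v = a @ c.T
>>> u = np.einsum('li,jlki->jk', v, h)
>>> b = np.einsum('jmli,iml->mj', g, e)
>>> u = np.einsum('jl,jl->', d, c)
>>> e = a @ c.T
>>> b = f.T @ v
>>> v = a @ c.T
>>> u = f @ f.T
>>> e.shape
(7, 2)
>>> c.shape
(2, 7)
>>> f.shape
(7, 19)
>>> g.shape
(11, 7, 29, 19)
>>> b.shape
(19, 2)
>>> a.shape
(7, 7)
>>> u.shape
(7, 7)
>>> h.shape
(19, 7, 29, 2)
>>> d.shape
(2, 7)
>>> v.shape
(7, 2)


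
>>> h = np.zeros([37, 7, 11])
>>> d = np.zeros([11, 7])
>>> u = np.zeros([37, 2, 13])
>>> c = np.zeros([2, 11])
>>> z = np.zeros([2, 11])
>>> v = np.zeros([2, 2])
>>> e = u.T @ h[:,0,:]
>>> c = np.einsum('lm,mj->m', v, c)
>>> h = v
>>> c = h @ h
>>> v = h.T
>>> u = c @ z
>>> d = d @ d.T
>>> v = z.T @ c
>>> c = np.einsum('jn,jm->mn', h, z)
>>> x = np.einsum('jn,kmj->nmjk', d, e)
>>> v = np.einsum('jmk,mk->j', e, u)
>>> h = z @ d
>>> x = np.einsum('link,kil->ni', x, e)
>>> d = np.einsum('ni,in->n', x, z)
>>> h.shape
(2, 11)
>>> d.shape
(11,)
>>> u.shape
(2, 11)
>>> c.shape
(11, 2)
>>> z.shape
(2, 11)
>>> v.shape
(13,)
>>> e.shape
(13, 2, 11)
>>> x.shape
(11, 2)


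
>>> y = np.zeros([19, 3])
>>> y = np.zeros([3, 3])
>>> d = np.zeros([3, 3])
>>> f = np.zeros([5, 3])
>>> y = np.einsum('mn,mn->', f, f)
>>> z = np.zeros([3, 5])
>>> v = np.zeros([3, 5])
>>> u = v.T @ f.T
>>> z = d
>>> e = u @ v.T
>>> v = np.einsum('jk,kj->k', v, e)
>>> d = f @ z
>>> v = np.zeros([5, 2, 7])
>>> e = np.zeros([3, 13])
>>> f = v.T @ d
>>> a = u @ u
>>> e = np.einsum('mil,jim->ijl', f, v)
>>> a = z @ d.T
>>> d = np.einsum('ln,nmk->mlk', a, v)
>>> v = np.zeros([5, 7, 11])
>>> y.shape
()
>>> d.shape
(2, 3, 7)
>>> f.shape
(7, 2, 3)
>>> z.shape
(3, 3)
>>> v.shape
(5, 7, 11)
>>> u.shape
(5, 5)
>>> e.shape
(2, 5, 3)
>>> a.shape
(3, 5)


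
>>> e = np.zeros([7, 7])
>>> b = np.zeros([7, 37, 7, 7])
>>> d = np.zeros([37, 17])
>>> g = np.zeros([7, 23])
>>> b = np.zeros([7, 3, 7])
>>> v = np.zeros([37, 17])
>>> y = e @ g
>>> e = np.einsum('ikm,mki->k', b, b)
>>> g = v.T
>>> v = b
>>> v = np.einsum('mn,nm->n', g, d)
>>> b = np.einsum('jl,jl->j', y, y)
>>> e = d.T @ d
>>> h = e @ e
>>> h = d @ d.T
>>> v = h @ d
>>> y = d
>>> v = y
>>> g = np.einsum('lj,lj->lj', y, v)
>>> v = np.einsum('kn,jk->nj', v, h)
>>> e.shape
(17, 17)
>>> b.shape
(7,)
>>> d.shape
(37, 17)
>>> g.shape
(37, 17)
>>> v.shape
(17, 37)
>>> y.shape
(37, 17)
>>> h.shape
(37, 37)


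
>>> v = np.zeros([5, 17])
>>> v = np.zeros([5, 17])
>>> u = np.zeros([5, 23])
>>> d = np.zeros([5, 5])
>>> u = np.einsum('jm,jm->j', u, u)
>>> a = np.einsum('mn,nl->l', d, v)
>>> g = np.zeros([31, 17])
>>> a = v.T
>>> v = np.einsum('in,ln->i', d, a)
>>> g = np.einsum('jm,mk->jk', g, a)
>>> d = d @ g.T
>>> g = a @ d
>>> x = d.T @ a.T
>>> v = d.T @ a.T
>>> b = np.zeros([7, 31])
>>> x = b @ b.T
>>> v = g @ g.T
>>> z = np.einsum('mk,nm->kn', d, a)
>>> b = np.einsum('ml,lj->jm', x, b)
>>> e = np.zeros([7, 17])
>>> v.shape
(17, 17)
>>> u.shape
(5,)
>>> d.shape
(5, 31)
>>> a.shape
(17, 5)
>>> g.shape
(17, 31)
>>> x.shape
(7, 7)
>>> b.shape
(31, 7)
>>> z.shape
(31, 17)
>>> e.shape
(7, 17)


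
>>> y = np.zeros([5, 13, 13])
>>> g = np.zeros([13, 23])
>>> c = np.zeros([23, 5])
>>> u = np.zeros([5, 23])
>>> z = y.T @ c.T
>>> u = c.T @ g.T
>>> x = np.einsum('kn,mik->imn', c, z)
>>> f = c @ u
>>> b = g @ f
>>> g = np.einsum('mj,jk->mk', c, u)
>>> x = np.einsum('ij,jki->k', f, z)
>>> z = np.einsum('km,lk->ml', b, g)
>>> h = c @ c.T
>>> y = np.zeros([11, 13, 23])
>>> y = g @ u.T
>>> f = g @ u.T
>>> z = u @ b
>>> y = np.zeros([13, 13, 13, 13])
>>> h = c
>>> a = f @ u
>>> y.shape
(13, 13, 13, 13)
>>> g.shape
(23, 13)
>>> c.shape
(23, 5)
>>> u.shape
(5, 13)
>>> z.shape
(5, 13)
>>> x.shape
(13,)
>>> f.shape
(23, 5)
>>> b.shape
(13, 13)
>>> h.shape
(23, 5)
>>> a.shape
(23, 13)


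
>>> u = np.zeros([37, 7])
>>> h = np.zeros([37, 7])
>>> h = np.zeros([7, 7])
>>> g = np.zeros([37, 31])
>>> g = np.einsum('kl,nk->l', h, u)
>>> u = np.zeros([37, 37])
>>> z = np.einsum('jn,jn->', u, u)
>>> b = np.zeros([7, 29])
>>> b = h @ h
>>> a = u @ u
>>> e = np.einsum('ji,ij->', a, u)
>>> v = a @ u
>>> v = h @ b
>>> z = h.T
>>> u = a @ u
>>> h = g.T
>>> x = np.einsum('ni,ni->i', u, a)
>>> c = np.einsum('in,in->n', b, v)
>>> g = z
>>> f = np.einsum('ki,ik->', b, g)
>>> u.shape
(37, 37)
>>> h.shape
(7,)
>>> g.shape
(7, 7)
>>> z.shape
(7, 7)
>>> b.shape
(7, 7)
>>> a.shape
(37, 37)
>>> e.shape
()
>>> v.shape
(7, 7)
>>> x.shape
(37,)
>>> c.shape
(7,)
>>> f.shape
()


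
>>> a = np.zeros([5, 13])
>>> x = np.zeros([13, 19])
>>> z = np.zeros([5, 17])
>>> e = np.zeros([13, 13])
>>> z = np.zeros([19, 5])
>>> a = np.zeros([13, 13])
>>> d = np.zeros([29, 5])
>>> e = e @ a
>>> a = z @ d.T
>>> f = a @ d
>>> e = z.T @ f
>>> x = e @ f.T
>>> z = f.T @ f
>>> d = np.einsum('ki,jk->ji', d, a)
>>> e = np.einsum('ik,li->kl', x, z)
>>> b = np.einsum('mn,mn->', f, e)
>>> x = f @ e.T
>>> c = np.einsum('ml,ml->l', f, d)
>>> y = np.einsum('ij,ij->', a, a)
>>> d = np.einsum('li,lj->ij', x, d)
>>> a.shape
(19, 29)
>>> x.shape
(19, 19)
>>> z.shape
(5, 5)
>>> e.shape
(19, 5)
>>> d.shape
(19, 5)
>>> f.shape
(19, 5)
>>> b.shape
()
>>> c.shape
(5,)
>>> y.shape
()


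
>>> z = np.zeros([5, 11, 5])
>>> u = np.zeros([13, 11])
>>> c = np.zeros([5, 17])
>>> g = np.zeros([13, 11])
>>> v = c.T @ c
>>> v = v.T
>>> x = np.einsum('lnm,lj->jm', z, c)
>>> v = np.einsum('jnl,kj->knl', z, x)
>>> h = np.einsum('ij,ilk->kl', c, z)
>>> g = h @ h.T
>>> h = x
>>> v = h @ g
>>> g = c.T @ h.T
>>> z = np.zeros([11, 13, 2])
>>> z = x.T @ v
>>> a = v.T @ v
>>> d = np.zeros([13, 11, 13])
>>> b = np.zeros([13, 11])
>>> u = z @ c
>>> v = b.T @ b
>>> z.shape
(5, 5)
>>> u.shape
(5, 17)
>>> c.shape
(5, 17)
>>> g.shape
(17, 17)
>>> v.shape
(11, 11)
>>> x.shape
(17, 5)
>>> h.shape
(17, 5)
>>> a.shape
(5, 5)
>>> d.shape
(13, 11, 13)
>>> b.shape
(13, 11)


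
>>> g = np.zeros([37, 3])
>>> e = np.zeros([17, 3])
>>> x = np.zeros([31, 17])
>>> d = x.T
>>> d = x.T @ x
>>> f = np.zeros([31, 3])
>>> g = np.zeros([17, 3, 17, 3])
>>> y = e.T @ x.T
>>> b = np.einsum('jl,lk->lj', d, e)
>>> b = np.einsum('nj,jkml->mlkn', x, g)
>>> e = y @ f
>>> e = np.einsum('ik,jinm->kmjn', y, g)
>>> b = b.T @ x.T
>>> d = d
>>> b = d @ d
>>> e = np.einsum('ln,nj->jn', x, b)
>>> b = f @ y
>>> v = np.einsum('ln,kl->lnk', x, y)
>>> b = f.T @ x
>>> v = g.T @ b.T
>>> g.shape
(17, 3, 17, 3)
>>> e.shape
(17, 17)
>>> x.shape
(31, 17)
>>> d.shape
(17, 17)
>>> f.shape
(31, 3)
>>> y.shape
(3, 31)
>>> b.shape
(3, 17)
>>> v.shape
(3, 17, 3, 3)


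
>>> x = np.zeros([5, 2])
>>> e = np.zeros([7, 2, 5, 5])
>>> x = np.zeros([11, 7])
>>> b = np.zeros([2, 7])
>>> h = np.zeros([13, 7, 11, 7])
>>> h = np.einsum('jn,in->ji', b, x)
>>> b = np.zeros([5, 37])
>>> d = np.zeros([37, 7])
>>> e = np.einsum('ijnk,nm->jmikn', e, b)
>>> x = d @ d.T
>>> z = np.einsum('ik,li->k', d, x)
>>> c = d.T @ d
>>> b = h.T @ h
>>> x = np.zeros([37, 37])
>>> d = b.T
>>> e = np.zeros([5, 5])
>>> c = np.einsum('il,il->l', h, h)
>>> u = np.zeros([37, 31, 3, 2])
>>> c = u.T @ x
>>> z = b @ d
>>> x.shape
(37, 37)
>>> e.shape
(5, 5)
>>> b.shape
(11, 11)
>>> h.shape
(2, 11)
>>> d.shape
(11, 11)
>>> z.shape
(11, 11)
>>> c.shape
(2, 3, 31, 37)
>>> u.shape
(37, 31, 3, 2)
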